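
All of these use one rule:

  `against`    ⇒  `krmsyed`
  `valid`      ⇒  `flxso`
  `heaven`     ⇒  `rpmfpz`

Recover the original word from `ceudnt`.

stitch

Shifts by position in against: pos 0: a→k (+10), pos 1: g→r (+11), pos 2: a→m (+12), pos 3: i→s (+10), pos 4: n→y (+11), pos 5: s→e (+12) — repeating every 3. The shifts repeat in a cycle of length 3: positions 0,1,… shift by +10, +11, +12, then the pattern repeats.
Undoing it on ceudnt: c−10=s, e−11=t, u−12=i, d−10=t, n−11=c, t−12=h.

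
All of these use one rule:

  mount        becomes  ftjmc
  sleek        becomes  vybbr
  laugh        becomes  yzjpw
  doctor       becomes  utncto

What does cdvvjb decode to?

tissue

m(12)→f(5) and o(14)→t(19) fit y≡7x+25 (mod 26); the inverse of 7 mod 26 is 15. This is an affine cipher: with a=0,…,z=25, each position x becomes (7x+25) mod 26.
Undoing it on cdvvjb: c(2)→15·(2−25)≡19=t; d(3)→15·(3−25)≡8=i; v(21)→15·(21−25)≡18=s; v(21)→15·(21−25)≡18=s; j(9)→15·(9−25)≡20=u; b(1)→15·(1−25)≡4=e (all mod 26).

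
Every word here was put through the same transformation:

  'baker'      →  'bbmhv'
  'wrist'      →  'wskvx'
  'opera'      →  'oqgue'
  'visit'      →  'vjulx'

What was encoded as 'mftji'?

merge

In baker: b→b is +0, a→b is +1, k→m is +2, e→h is +3 — the shift increases by 1 each position. The shift increases by 1 at each position, starting from +0: 0, 1, 2, ….
Reversing it on mftji: m−0=m, f−1=e, t−2=r, j−3=g, i−4=e.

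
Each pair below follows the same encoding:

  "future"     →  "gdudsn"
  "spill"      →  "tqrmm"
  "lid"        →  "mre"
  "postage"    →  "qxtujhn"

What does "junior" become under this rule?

kdorxs

The rule splits by letter class: vowels +9, consonants +1.
On junior: j(cons)+1=k, u(vowel)+9=d, n(cons)+1=o, i(vowel)+9=r, o(vowel)+9=x, r(cons)+1=s.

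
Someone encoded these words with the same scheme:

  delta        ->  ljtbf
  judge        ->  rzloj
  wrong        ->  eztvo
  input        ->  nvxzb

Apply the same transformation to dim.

lnu

The shift depends on letter class: consonant d→l is +8, but vowel e→j is +5. Two shifts are in play — +5 for a/e/i/o/u, +8 for every other letter.
Applying it to dim: d(cons)+8=l, i(vowel)+5=n, m(cons)+8=u.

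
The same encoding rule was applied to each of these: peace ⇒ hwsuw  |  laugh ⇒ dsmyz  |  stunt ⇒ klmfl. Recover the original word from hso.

paw

Each letter is shifted forward by 18 in the alphabet (a Caesar shift of +18).
Undoing it on hso: h−18=p, s−18=a, o−18=w.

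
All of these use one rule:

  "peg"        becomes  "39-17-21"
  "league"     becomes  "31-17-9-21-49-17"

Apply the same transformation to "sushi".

45-49-45-23-25

p(#16)→39 and e(#5)→17: differences scale by 2, so n = 2·pos + 7. The formula is n = 2×(alphabet index, a=1) + 7.
On sushi: s=19→45, u=21→49, s=19→45, h=8→23, i=9→25.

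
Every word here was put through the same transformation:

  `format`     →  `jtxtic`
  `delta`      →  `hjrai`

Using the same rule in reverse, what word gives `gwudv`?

The shift increases by 1 at each position, starting from +4: 4, 5, 6, ….
Reversing it on gwudv: g−4=c, w−5=r, u−6=o, d−7=w, v−8=n.

crown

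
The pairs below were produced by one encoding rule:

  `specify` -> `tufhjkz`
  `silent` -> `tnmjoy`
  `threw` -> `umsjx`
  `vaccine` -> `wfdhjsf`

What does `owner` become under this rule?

pbojs

Shifts by position in specify: pos 0: s→t (+1), pos 1: p→u (+5), pos 2: e→f (+1), pos 3: c→h (+5) — repeating every 2. The shifts repeat in a cycle of length 2: positions 0,1,… shift by +1, +5, then the pattern repeats.
On owner: o+1=p, w+5=b, n+1=o, e+5=j, r+1=s.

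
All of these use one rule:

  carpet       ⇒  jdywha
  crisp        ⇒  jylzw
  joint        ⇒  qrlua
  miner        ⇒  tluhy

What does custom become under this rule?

The shift depends on letter class: consonant c→j is +7, but vowel a→d is +3. The rule splits by letter class: vowels +3, consonants +7.
For custom: c(cons)+7=j, u(vowel)+3=x, s(cons)+7=z, t(cons)+7=a, o(vowel)+3=r, m(cons)+7=t.

jxzart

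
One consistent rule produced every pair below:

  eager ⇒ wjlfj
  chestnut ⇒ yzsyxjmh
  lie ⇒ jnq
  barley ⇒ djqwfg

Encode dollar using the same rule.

The output letters match the input read backwards, each shifted +5: eager reversed is regae. Two steps: reverse the string, then apply a Caesar shift of +5.
Applying it to dollar: reverse → rallod; then shift: r+5=w, a+5=f, l+5=q, l+5=q, o+5=t, d+5=i.

wfqqti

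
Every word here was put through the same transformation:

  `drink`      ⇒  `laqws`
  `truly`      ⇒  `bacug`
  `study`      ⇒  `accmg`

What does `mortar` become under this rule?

The shifts repeat in a cycle of length 2: positions 0,1,… shift by +8, +9, then the pattern repeats.
On mortar: m+8=u, o+9=x, r+8=z, t+9=c, a+8=i, r+9=a.

uxzcia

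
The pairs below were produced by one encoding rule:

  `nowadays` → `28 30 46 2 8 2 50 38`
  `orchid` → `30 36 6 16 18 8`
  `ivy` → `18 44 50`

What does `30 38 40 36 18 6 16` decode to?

ostrich

The formula is n = 2×(alphabet index, a=1).
Decoding 30 38 40 36 18 6 16: 30→(30−0)÷2=15=o, 38→(38−0)÷2=19=s, 40→(40−0)÷2=20=t, 36→(36−0)÷2=18=r, 18→(18−0)÷2=9=i, 6→(6−0)÷2=3=c, 16→(16−0)÷2=8=h.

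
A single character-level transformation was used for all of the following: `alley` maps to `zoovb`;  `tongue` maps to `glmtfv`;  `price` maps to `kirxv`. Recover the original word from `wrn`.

This is the alphabet-reversal cipher (Atbash): a becomes z, b becomes y, etc.
Undoing it on wrn: w↔d, r↔i, n↔m.

dim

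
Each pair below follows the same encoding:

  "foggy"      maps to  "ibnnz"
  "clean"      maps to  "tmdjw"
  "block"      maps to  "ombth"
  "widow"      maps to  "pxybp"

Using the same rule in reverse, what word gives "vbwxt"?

sonic

f(5)→i(8) and o(14)→b(1) fit y≡5x+9 (mod 26); the inverse of 5 mod 26 is 21. Each letter's alphabet position (a=0..z=25) is mapped through 5·x+9 mod 26 — an affine cipher.
Undoing it on vbwxt: v(21)→21·(21−9)≡18=s; b(1)→21·(1−9)≡14=o; w(22)→21·(22−9)≡13=n; x(23)→21·(23−9)≡8=i; t(19)→21·(19−9)≡2=c (all mod 26).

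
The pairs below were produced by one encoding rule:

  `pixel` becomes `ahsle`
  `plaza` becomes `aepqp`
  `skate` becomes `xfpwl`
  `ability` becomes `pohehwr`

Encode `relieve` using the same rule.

ylehlul

p(15)→a(0) and i(8)→h(7) fit y≡25x+15 (mod 26); the inverse of 25 mod 26 is 25. Each letter's alphabet position (a=0..z=25) is mapped through 25·x+15 mod 26 — an affine cipher.
Applying it to relieve: r(17)→25·17+15≡24=y; e(4)→25·4+15≡11=l; l(11)→25·11+15≡4=e; i(8)→25·8+15≡7=h; e(4)→25·4+15≡11=l; v(21)→25·21+15≡20=u; e(4)→25·4+15≡11=l (all mod 26).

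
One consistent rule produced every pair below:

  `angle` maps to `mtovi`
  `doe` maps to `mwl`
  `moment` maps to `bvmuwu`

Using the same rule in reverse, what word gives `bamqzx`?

priest

The output letters match the input read backwards, each shifted +8: angle reversed is elgna. Read the word backwards and shift each letter +8.
Undoing it on bamqzx: shift back: b−8=t, a−8=s, m−8=e, q−8=i, z−8=r, x−8=p → tseirp; then reverse → priest.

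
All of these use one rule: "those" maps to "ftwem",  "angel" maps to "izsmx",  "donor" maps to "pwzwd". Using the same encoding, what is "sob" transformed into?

ewn

The shift depends on letter class: consonant t→f is +12, but vowel o→w is +8. Two shifts are in play — +8 for a/e/i/o/u, +12 for every other letter.
Applying it to sob: s(cons)+12=e, o(vowel)+8=w, b(cons)+12=n.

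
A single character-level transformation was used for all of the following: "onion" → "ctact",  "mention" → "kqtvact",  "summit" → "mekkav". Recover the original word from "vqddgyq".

This is an affine cipher: with a=0,…,z=25, each position x becomes (9x+6) mod 26.
Decoding vqddgyq: v(21)→3·(21−6)≡19=t; q(16)→3·(16−6)≡4=e; d(3)→3·(3−6)≡17=r; d(3)→3·(3−6)≡17=r; g(6)→3·(6−6)≡0=a; y(24)→3·(24−6)≡2=c; q(16)→3·(16−6)≡4=e (all mod 26).

terrace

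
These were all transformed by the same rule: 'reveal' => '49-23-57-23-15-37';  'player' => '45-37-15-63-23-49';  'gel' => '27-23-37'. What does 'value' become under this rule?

With a=1..z=26, the number is 2·pos + 13.
Applying it to value: v=22→57, a=1→15, l=12→37, u=21→55, e=5→23.

57-15-37-55-23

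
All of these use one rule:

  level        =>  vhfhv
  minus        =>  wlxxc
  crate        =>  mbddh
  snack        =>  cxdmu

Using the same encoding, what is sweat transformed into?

cghdd

The shift depends on letter class: consonant l→v is +10, but vowel e→h is +3. Vowels shift forward by 3 and consonants shift forward by 10.
Applying it to sweat: s(cons)+10=c, w(cons)+10=g, e(vowel)+3=h, a(vowel)+3=d, t(cons)+10=d.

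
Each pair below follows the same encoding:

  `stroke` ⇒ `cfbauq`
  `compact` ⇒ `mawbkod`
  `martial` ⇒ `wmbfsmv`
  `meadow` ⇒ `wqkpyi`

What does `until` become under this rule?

Shifts by position in stroke: pos 0: s→c (+10), pos 1: t→f (+12), pos 2: r→b (+10), pos 3: o→a (+12) — repeating every 2. The shifts repeat in a cycle of length 2: positions 0,1,… shift by +10, +12, then the pattern repeats.
On until: u+10=e, n+12=z, t+10=d, i+12=u, l+10=v.

ezduv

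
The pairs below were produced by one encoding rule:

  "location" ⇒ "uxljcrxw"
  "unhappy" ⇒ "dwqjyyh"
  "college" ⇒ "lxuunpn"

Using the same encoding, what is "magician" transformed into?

Every letter moves 9 places later in the alphabet, wrapping around z→a.
For magician: m+9=v, a+9=j, g+9=p, i+9=r, c+9=l, i+9=r, a+9=j, n+9=w.

vjprlrjw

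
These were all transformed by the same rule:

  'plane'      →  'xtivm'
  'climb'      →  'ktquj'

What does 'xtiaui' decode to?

plasma

Compare letters: p→x is +8, l→t is +8, a→i is +8 — a constant shift. Every letter moves 8 places later in the alphabet, wrapping around z→a.
Decoding xtiaui: x−8=p, t−8=l, i−8=a, a−8=s, u−8=m, i−8=a.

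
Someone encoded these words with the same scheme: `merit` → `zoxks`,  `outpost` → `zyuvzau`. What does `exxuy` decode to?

The output letters match the input read backwards, each shifted +6: merit reversed is tirem. The word is reversed, then every letter is shifted forward by 6.
Undoing it on exxuy: shift back: e−6=y, x−6=r, x−6=r, u−6=o, y−6=s → yrros; then reverse → sorry.

sorry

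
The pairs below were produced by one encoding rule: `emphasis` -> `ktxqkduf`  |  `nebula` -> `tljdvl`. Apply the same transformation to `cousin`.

In emphasis: e→k is +6, m→t is +7, p→x is +8, h→q is +9 — the shift increases by 1 each position. The shift increases by 1 at each position, starting from +6: 6, 7, 8, ….
Applying it to cousin: c+6=i, o+7=v, u+8=c, s+9=b, i+10=s, n+11=y.

ivcbsy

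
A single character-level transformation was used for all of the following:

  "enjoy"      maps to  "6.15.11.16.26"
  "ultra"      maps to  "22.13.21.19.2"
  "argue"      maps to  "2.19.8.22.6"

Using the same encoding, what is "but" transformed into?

3.22.21

e is letter #5 and maps to 6: an offset of 1. Letters become their 1-based position plus 1 (so a→2, b→3, …).
On but: b=2→3, u=21→22, t=20→21.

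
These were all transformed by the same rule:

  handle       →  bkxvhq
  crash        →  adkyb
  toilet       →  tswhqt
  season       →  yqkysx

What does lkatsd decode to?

Each letter's alphabet position (a=0..z=25) is mapped through 21·x+10 mod 26 — an affine cipher.
Undoing it on lkatsd: l(11)→5·(11−10)≡5=f; k(10)→5·(10−10)≡0=a; a(0)→5·(0−10)≡2=c; t(19)→5·(19−10)≡19=t; s(18)→5·(18−10)≡14=o; d(3)→5·(3−10)≡17=r (all mod 26).

factor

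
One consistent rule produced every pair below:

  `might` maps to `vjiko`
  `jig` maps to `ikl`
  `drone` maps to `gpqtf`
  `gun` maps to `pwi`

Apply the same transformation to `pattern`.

ptgvvcr

The output letters match the input read backwards, each shifted +2: might reversed is thgim. Read the word backwards and shift each letter +2.
For pattern: reverse → nrettap; then shift: n+2=p, r+2=t, e+2=g, t+2=v, t+2=v, a+2=c, p+2=r.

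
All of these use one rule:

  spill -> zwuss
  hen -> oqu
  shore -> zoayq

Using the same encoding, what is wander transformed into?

The rule splits by letter class: vowels +12, consonants +7.
For wander: w(cons)+7=d, a(vowel)+12=m, n(cons)+7=u, d(cons)+7=k, e(vowel)+12=q, r(cons)+7=y.

dmukqy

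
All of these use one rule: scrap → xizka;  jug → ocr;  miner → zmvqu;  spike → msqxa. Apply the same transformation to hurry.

The output letters match the input read backwards, each shifted +8: scrap reversed is parcs. Two steps: reverse the string, then apply a Caesar shift of +8.
On hurry: reverse → yrruh; then shift: y+8=g, r+8=z, r+8=z, u+8=c, h+8=p.

gzzcp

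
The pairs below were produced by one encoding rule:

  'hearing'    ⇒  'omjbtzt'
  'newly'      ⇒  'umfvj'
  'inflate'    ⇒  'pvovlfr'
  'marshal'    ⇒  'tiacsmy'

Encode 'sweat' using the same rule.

In hearing: h→o is +7, e→m is +8, a→j is +9, r→b is +10 — the shift increases by 1 each position. The shift increases by 1 at each position, starting from +7: 7, 8, 9, ….
For sweat: s+7=z, w+8=e, e+9=n, a+10=k, t+11=e.

zenke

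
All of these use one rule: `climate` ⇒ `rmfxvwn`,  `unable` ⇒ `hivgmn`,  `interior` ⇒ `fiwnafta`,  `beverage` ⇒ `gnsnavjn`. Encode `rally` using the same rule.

c(2)→r(17) and l(11)→m(12) fit y≡11x+21 (mod 26); the inverse of 11 mod 26 is 19. This is an affine cipher: with a=0,…,z=25, each position x becomes (11x+21) mod 26.
On rally: r(17)→11·17+21≡0=a; a(0)→11·0+21≡21=v; l(11)→11·11+21≡12=m; l(11)→11·11+21≡12=m; y(24)→11·24+21≡25=z (all mod 26).

avmmz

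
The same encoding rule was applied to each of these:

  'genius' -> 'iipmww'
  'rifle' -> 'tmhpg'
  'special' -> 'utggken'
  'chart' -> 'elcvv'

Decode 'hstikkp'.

foreign

The shifts repeat in a cycle of length 2: positions 0,1,… shift by +2, +4, then the pattern repeats.
Decoding hstikkp: h−2=f, s−4=o, t−2=r, i−4=e, k−2=i, k−4=g, p−2=n.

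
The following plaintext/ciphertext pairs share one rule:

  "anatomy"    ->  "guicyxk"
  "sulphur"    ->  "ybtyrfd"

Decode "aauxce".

utmost

In anatomy: a→g is +6, n→u is +7, a→i is +8, t→c is +9 — the shift increases by 1 each position. The shift increases by 1 at each position, starting from +6: 6, 7, 8, ….
Undoing it on aauxce: a−6=u, a−7=t, u−8=m, x−9=o, c−10=s, e−11=t.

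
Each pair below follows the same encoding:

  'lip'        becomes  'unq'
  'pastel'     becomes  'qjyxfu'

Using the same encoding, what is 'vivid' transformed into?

The output letters match the input read backwards, each shifted +5: lip reversed is pil. Read the word backwards and shift each letter +5.
For vivid: reverse → diviv; then shift: d+5=i, i+5=n, v+5=a, i+5=n, v+5=a.

inana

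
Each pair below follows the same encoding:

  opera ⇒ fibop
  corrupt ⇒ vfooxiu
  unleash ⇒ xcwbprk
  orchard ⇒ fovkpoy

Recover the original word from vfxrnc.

cousin

This is an affine cipher: with a=0,…,z=25, each position x becomes (3x+15) mod 26.
Reversing it on vfxrnc: v(21)→9·(21−15)≡2=c; f(5)→9·(5−15)≡14=o; x(23)→9·(23−15)≡20=u; r(17)→9·(17−15)≡18=s; n(13)→9·(13−15)≡8=i; c(2)→9·(2−15)≡13=n (all mod 26).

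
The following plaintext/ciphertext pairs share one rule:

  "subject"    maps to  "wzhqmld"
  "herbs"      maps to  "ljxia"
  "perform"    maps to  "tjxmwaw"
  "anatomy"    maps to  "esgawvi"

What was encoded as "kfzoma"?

In subject: s→w is +4, u→z is +5, b→h is +6, j→q is +7 — the shift increases by 1 each position. Each letter shifts forward by (position + 4), i.e. 4, 5, 6, … — the shift grows by one for each successive letter.
Reversing it on kfzoma: k−4=g, f−5=a, z−6=t, o−7=h, m−8=e, a−9=r.

gather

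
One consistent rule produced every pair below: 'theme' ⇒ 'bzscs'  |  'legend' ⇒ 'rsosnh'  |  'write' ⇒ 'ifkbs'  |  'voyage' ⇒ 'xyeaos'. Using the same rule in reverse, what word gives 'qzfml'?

t(19)→b(1) and h(7)→z(25) fit y≡11x+0 (mod 26); the inverse of 11 mod 26 is 19. Treating letters as 0–25, the rule is x ↦ 11x + 0 (mod 26).
Decoding qzfml: q(16)→19·(16−0)≡18=s; z(25)→19·(25−0)≡7=h; f(5)→19·(5−0)≡17=r; m(12)→19·(12−0)≡20=u; l(11)→19·(11−0)≡1=b (all mod 26).

shrub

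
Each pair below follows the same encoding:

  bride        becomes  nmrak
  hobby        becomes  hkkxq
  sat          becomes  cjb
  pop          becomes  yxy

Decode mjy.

pad

The output letters match the input read backwards, each shifted +9: bride reversed is edirb. Two steps: reverse the string, then apply a Caesar shift of +9.
Decoding mjy: shift back: m−9=d, j−9=a, y−9=p → dap; then reverse → pad.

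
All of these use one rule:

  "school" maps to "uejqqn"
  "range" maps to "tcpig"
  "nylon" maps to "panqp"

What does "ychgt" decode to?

This is a Caesar cipher with shift 2.
Decoding ychgt: y−2=w, c−2=a, h−2=f, g−2=e, t−2=r.

wafer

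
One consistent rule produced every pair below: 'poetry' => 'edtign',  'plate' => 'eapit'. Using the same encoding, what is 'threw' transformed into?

iwgtl

Compare letters: p→e is +15, o→d is +15, e→t is +15 — a constant shift. This is a Caesar cipher with shift 15.
For threw: t+15=i, h+15=w, r+15=g, e+15=t, w+15=l.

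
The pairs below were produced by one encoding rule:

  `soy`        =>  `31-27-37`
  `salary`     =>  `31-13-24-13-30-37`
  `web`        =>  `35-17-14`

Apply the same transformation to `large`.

s is letter #19 and maps to 31: an offset of 12. Letters become their 1-based position plus 12 (so a→13, b→14, …).
For large: l=12→24, a=1→13, r=18→30, g=7→19, e=5→17.

24-13-30-19-17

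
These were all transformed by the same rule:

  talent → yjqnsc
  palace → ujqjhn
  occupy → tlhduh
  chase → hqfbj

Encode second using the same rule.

xnhxsm

Shifts by position in talent: pos 0: t→y (+5), pos 1: a→j (+9), pos 2: l→q (+5), pos 3: e→n (+9) — repeating every 2. It's a Vigenère-style cipher with numeric key [5,9]: position i shifts by key[i mod 2].
On second: s+5=x, e+9=n, c+5=h, o+9=x, n+5=s, d+9=m.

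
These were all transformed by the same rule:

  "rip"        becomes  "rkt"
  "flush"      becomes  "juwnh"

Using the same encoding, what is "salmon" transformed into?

pqoncu

The output letters match the input read backwards, each shifted +2: rip reversed is pir. Two steps: reverse the string, then apply a Caesar shift of +2.
For salmon: reverse → nomlas; then shift: n+2=p, o+2=q, m+2=o, l+2=n, a+2=c, s+2=u.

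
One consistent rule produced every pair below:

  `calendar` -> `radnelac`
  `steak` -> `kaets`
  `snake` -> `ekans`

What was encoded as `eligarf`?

It's just the letters in reverse order.
Reversing it on eligarf: then reverse → fragile.

fragile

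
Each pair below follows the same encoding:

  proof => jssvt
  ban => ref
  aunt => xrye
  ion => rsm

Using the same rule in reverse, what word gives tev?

rap

The output letters match the input read backwards, each shifted +4: proof reversed is foorp. Read the word backwards and shift each letter +4.
Reversing it on tev: shift back: t−4=p, e−4=a, v−4=r → par; then reverse → rap.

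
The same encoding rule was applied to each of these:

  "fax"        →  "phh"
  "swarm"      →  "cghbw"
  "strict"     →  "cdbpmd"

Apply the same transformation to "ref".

blp

The shift depends on letter class: consonant f→p is +10, but vowel a→h is +7. The rule splits by letter class: vowels +7, consonants +10.
For ref: r(cons)+10=b, e(vowel)+7=l, f(cons)+10=p.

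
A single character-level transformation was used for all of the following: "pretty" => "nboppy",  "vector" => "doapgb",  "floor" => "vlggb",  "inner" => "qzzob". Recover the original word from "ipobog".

stereo

p(15)→n(13) and r(17)→b(1) fit y≡7x+12 (mod 26); the inverse of 7 mod 26 is 15. This is an affine cipher: with a=0,…,z=25, each position x becomes (7x+12) mod 26.
Decoding ipobog: i(8)→15·(8−12)≡18=s; p(15)→15·(15−12)≡19=t; o(14)→15·(14−12)≡4=e; b(1)→15·(1−12)≡17=r; o(14)→15·(14−12)≡4=e; g(6)→15·(6−12)≡14=o (all mod 26).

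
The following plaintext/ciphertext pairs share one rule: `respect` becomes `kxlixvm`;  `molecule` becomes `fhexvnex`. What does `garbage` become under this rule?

Compare letters: r→k is +19, e→x is +19, s→l is +19 — a constant shift. Each letter is shifted forward by 19 in the alphabet (a Caesar shift of +19).
Applying it to garbage: g+19=z, a+19=t, r+19=k, b+19=u, a+19=t, g+19=z, e+19=x.

ztkutzx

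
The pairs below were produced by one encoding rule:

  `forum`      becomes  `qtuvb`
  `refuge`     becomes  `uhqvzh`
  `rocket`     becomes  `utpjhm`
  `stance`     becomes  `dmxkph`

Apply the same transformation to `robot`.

Each letter's alphabet position (a=0..z=25) is mapped through 9·x+23 mod 26 — an affine cipher.
Applying it to robot: r(17)→9·17+23≡20=u; o(14)→9·14+23≡19=t; b(1)→9·1+23≡6=g; o(14)→9·14+23≡19=t; t(19)→9·19+23≡12=m (all mod 26).

utgtm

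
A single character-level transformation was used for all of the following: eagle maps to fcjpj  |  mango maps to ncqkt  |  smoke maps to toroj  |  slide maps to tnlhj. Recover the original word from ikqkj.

hinge

In eagle: e→f is +1, a→c is +2, g→j is +3, l→p is +4 — the shift increases by 1 each position. Letter i (0-indexed) is shifted by i+1, so successive shifts are 1, 2, 3, ….
Reversing it on ikqkj: i−1=h, k−2=i, q−3=n, k−4=g, j−5=e.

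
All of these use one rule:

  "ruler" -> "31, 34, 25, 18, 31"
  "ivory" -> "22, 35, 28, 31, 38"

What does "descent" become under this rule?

r is letter #18 and maps to 31: an offset of 13. The number is (letter's place in the alphabet, a=1) + 13.
Applying it to descent: d=4→17, e=5→18, s=19→32, c=3→16, e=5→18, n=14→27, t=20→33.

17, 18, 32, 16, 18, 27, 33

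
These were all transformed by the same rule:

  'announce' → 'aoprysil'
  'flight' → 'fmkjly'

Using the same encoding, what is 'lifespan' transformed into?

ljhhwugu

The shift increases by 1 at each position, starting from +0: 0, 1, 2, ….
For lifespan: l+0=l, i+1=j, f+2=h, e+3=h, s+4=w, p+5=u, a+6=g, n+7=u.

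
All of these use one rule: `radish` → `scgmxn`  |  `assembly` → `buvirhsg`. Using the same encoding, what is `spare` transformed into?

trdvj

In radish: r→s is +1, a→c is +2, d→g is +3, i→m is +4 — the shift increases by 1 each position. Each letter shifts forward by (position + 1), i.e. 1, 2, 3, … — the shift grows by one for each successive letter.
Applying it to spare: s+1=t, p+2=r, a+3=d, r+4=v, e+5=j.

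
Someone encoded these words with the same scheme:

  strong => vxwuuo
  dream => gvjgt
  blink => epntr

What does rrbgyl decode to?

onward

The shift increases by 1 at each position, starting from +3: 3, 4, 5, ….
Reversing it on rrbgyl: r−3=o, r−4=n, b−5=w, g−6=a, y−7=r, l−8=d.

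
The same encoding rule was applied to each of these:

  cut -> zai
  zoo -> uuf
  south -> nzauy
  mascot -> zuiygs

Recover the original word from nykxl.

fresh

Two steps: reverse the string, then apply a Caesar shift of +6.
Decoding nykxl: shift back: n−6=h, y−6=s, k−6=e, x−6=r, l−6=f → hserf; then reverse → fresh.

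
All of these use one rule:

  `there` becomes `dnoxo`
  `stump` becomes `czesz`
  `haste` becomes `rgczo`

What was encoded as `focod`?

Shifts by position in there: pos 0: t→d (+10), pos 1: h→n (+6), pos 2: e→o (+10), pos 3: r→x (+6) — repeating every 2. It's a Vigenère-style cipher with numeric key [10,6]: position i shifts by key[i mod 2].
Decoding focod: f−10=v, o−6=i, c−10=s, o−6=i, d−10=t.

visit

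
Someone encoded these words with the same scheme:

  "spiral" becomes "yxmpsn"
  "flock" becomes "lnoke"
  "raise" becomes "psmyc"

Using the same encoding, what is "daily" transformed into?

s(18)→y(24) and p(15)→x(23) fit y≡9x+18 (mod 26); the inverse of 9 mod 26 is 3. Each letter's alphabet position (a=0..z=25) is mapped through 9·x+18 mod 26 — an affine cipher.
Applying it to daily: d(3)→9·3+18≡19=t; a(0)→9·0+18≡18=s; i(8)→9·8+18≡12=m; l(11)→9·11+18≡13=n; y(24)→9·24+18≡0=a (all mod 26).

tsmna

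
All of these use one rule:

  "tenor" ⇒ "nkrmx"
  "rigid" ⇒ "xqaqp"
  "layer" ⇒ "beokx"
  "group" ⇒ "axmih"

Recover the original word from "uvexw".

t(19)→n(13) and e(4)→k(10) fit y≡21x+4 (mod 26); the inverse of 21 mod 26 is 5. This is an affine cipher: with a=0,…,z=25, each position x becomes (21x+4) mod 26.
Undoing it on uvexw: u(20)→5·(20−4)≡2=c; v(21)→5·(21−4)≡7=h; e(4)→5·(4−4)≡0=a; x(23)→5·(23−4)≡17=r; w(22)→5·(22−4)≡12=m (all mod 26).

charm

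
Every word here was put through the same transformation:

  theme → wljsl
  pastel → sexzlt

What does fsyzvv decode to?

cotton

Each letter shifts forward by (position + 3), i.e. 3, 4, 5, … — the shift grows by one for each successive letter.
Decoding fsyzvv: f−3=c, s−4=o, y−5=t, z−6=t, v−7=o, v−8=n.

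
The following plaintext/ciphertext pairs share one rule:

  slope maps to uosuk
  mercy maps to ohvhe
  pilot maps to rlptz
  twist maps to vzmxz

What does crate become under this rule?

eueyk

In slope: s→u is +2, l→o is +3, o→s is +4, p→u is +5 — the shift increases by 1 each position. Each letter shifts forward by (position + 2), i.e. 2, 3, 4, … — the shift grows by one for each successive letter.
Applying it to crate: c+2=e, r+3=u, a+4=e, t+5=y, e+6=k.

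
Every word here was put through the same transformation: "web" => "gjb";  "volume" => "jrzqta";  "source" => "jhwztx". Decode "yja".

vet

The output letters match the input read backwards, each shifted +5: web reversed is bew. The word is reversed, then every letter is shifted forward by 5.
Reversing it on yja: shift back: y−5=t, j−5=e, a−5=v → tev; then reverse → vet.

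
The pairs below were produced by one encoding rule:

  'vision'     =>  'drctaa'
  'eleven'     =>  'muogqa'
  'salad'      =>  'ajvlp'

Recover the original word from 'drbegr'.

Letter i (0-indexed) is shifted by i+8, so successive shifts are 8, 9, 10, ….
Undoing it on drbegr: d−8=v, r−9=i, b−10=r, e−11=t, g−12=u, r−13=e.

virtue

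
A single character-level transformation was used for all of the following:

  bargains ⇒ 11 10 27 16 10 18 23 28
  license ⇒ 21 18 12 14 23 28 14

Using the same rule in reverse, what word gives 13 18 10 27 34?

Each letter is replaced by its alphabet position (a=1..z=26) + 9.
Reversing it on 13 18 10 27 34: 13→(13−9)÷1=4=d, 18→(18−9)÷1=9=i, 10→(10−9)÷1=1=a, 27→(27−9)÷1=18=r, 34→(34−9)÷1=25=y.

diary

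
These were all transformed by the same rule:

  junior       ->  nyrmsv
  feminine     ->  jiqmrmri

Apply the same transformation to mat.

qex

Compare letters: j→n is +4, u→y is +4, n→r is +4 — a constant shift. Each letter is shifted forward by 4 in the alphabet (a Caesar shift of +4).
On mat: m+4=q, a+4=e, t+4=x.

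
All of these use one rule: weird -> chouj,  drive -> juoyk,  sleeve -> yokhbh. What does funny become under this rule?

The shifts repeat in a cycle of length 2: positions 0,1,… shift by +6, +3, then the pattern repeats.
Applying it to funny: f+6=l, u+3=x, n+6=t, n+3=q, y+6=e.

lxtqe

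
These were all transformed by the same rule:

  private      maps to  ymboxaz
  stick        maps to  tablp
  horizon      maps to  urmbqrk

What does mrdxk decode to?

p(15)→y(24) and r(17)→m(12) fit y≡7x+23 (mod 26); the inverse of 7 mod 26 is 15. Treating letters as 0–25, the rule is x ↦ 7x + 23 (mod 26).
Decoding mrdxk: m(12)→15·(12−23)≡17=r; r(17)→15·(17−23)≡14=o; d(3)→15·(3−23)≡12=m; x(23)→15·(23−23)≡0=a; k(10)→15·(10−23)≡13=n (all mod 26).

roman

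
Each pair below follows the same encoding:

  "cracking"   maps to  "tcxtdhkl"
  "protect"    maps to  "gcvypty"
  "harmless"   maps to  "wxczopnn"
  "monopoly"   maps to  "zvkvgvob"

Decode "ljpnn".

guess

c(2)→t(19) and r(17)→c(2) fit y≡11x+23 (mod 26); the inverse of 11 mod 26 is 19. This is an affine cipher: with a=0,…,z=25, each position x becomes (11x+23) mod 26.
Decoding ljpnn: l(11)→19·(11−23)≡6=g; j(9)→19·(9−23)≡20=u; p(15)→19·(15−23)≡4=e; n(13)→19·(13−23)≡18=s; n(13)→19·(13−23)≡18=s (all mod 26).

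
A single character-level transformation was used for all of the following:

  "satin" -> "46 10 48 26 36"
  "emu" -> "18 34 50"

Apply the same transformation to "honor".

With a=1..z=26, the number is 2·pos + 8.
Applying it to honor: h=8→24, o=15→38, n=14→36, o=15→38, r=18→44.

24 38 36 38 44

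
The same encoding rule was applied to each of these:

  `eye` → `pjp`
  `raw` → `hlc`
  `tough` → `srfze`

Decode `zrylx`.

Two steps: reverse the string, then apply a Caesar shift of +11.
Reversing it on zrylx: shift back: z−11=o, r−11=g, y−11=n, l−11=a, x−11=m → ognam; then reverse → mango.

mango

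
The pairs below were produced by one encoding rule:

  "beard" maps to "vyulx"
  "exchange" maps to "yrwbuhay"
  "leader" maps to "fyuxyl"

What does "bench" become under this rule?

vyhwb

It's a constant shift of +20 (ROT20).
For bench: b+20=v, e+20=y, n+20=h, c+20=w, h+20=b.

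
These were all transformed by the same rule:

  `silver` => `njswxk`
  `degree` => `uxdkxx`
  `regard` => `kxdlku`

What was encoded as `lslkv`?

Each letter's alphabet position (a=0..z=25) is mapped through 3·x+11 mod 26 — an affine cipher.
Decoding lslkv: l(11)→9·(11−11)≡0=a; s(18)→9·(18−11)≡11=l; l(11)→9·(11−11)≡0=a; k(10)→9·(10−11)≡17=r; v(21)→9·(21−11)≡12=m (all mod 26).

alarm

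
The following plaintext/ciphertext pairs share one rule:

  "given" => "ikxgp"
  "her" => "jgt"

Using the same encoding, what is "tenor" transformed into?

Compare letters: g→i is +2, i→k is +2, v→x is +2 — a constant shift. This is a Caesar cipher with shift 2.
For tenor: t+2=v, e+2=g, n+2=p, o+2=q, r+2=t.

vgpqt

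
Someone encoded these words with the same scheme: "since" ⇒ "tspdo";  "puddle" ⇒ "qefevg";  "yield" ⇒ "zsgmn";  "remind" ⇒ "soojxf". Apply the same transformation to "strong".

Shifts by position in since: pos 0: s→t (+1), pos 1: i→s (+10), pos 2: n→p (+2), pos 3: c→d (+1), pos 4: e→o (+10) — repeating every 3. The shifts repeat in a cycle of length 3: positions 0,1,… shift by +1, +10, +2, then the pattern repeats.
For strong: s+1=t, t+10=d, r+2=t, o+1=p, n+10=x, g+2=i.

tdtpxi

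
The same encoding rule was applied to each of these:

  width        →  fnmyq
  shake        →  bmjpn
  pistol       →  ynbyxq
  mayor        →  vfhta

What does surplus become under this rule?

bzauuzb

It's a Vigenère-style cipher with numeric key [9,5]: position i shifts by key[i mod 2].
Applying it to surplus: s+9=b, u+5=z, r+9=a, p+5=u, l+9=u, u+5=z, s+9=b.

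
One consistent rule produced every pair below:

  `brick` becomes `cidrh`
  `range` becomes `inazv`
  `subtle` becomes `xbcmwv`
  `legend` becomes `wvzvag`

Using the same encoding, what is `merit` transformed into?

lvidm

Treating letters as 0–25, the rule is x ↦ 15x + 13 (mod 26).
Applying it to merit: m(12)→15·12+13≡11=l; e(4)→15·4+13≡21=v; r(17)→15·17+13≡8=i; i(8)→15·8+13≡3=d; t(19)→15·19+13≡12=m (all mod 26).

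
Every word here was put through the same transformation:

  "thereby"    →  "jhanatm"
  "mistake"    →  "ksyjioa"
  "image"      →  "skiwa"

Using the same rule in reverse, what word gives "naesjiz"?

recital

t(19)→j(9) and h(7)→h(7) fit y≡11x+8 (mod 26); the inverse of 11 mod 26 is 19. Each letter's alphabet position (a=0..z=25) is mapped through 11·x+8 mod 26 — an affine cipher.
Reversing it on naesjiz: n(13)→19·(13−8)≡17=r; a(0)→19·(0−8)≡4=e; e(4)→19·(4−8)≡2=c; s(18)→19·(18−8)≡8=i; j(9)→19·(9−8)≡19=t; i(8)→19·(8−8)≡0=a; z(25)→19·(25−8)≡11=l (all mod 26).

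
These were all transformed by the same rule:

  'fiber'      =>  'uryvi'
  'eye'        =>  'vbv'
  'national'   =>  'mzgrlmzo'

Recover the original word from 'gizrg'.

Each pair mirrors across the alphabet (f↔u, i↔r, b↔y): positions sum to 25. Letters are reflected about the middle of the alphabet (position → 25−position): Atbash.
Reversing it on gizrg: g↔t, i↔r, z↔a, r↔i, g↔t.

trait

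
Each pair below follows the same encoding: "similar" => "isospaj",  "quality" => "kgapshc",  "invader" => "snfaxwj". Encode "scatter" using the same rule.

iyahhwj

s(18)→i(8) and i(8)→s(18) fit y≡25x+0 (mod 26); the inverse of 25 mod 26 is 25. This is an affine cipher: with a=0,…,z=25, each position x becomes (25x+0) mod 26.
For scatter: s(18)→25·18+0≡8=i; c(2)→25·2+0≡24=y; a(0)→25·0+0≡0=a; t(19)→25·19+0≡7=h; t(19)→25·19+0≡7=h; e(4)→25·4+0≡22=w; r(17)→25·17+0≡9=j (all mod 26).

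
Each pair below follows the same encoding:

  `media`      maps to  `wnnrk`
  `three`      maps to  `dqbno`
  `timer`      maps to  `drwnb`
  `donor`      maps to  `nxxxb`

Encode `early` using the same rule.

Shifts by position in media: pos 0: m→w (+10), pos 1: e→n (+9), pos 2: d→n (+10), pos 3: i→r (+9) — repeating every 2. The shifts repeat in a cycle of length 2: positions 0,1,… shift by +10, +9, then the pattern repeats.
On early: e+10=o, a+9=j, r+10=b, l+9=u, y+10=i.

ojbui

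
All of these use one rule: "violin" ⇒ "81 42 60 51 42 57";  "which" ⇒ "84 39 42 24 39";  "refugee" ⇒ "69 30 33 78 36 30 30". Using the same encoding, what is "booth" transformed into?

v(#22)→81 and i(#9)→42: differences scale by 3, so n = 3·pos + 15. With a=1..z=26, the number is 3·pos + 15.
On booth: b=2→21, o=15→60, o=15→60, t=20→75, h=8→39.

21 60 60 75 39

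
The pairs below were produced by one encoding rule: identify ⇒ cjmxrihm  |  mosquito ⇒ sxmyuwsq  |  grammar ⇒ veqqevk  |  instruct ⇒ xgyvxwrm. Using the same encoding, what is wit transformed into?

xma

The word is reversed, then every letter is shifted forward by 4.
Applying it to wit: reverse → tiw; then shift: t+4=x, i+4=m, w+4=a.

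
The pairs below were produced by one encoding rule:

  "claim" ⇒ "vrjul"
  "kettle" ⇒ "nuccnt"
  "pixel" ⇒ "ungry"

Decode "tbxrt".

kiosk

Read the word backwards and shift each letter +9.
Reversing it on tbxrt: shift back: t−9=k, b−9=s, x−9=o, r−9=i, t−9=k → ksoik; then reverse → kiosk.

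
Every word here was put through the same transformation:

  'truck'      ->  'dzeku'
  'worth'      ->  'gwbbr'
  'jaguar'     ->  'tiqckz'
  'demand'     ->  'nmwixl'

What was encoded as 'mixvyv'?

cannon

The shifts repeat in a cycle of length 2: positions 0,1,… shift by +10, +8, then the pattern repeats.
Decoding mixvyv: m−10=c, i−8=a, x−10=n, v−8=n, y−10=o, v−8=n.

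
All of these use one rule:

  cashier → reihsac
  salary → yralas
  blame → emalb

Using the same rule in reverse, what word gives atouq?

quota

The output letters match the input read backwards: cashier reversed is reihsac. The word is simply reversed.
Reversing it on atouq: then reverse → quota.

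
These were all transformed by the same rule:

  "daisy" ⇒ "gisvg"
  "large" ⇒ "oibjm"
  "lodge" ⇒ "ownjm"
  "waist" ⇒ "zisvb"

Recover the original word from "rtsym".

Shifts by position in daisy: pos 0: d→g (+3), pos 1: a→i (+8), pos 2: i→s (+10), pos 3: s→v (+3), pos 4: y→g (+8) — repeating every 3. It's a Vigenère-style cipher with numeric key [3,8,10]: position i shifts by key[i mod 3].
Decoding rtsym: r−3=o, t−8=l, s−10=i, y−3=v, m−8=e.

olive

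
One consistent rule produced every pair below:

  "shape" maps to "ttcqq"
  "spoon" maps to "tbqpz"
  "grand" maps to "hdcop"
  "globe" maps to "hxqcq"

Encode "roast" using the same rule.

sactf

Shifts by position in shape: pos 0: s→t (+1), pos 1: h→t (+12), pos 2: a→c (+2), pos 3: p→q (+1), pos 4: e→q (+12) — repeating every 3. The shifts repeat in a cycle of length 3: positions 0,1,… shift by +1, +12, +2, then the pattern repeats.
Applying it to roast: r+1=s, o+12=a, a+2=c, s+1=t, t+12=f.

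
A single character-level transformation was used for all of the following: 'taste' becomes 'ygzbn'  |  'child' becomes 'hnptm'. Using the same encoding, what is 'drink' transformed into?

The shift increases by 1 at each position, starting from +5: 5, 6, 7, ….
For drink: d+5=i, r+6=x, i+7=p, n+8=v, k+9=t.

ixpvt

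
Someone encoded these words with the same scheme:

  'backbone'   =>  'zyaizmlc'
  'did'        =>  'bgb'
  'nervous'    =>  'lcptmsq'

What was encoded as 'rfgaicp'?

thicker

Every letter moves 24 places later in the alphabet, wrapping around z→a.
Undoing it on rfgaicp: r−24=t, f−24=h, g−24=i, a−24=c, i−24=k, c−24=e, p−24=r.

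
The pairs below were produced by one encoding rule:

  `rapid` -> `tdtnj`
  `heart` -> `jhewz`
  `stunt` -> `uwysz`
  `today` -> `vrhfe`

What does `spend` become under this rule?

In rapid: r→t is +2, a→d is +3, p→t is +4, i→n is +5 — the shift increases by 1 each position. Letter i (0-indexed) is shifted by i+2, so successive shifts are 2, 3, 4, ….
For spend: s+2=u, p+3=s, e+4=i, n+5=s, d+6=j.

usisj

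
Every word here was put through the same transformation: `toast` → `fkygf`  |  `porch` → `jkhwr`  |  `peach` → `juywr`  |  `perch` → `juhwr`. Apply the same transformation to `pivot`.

t(19)→f(5) and o(14)→k(10) fit y≡25x+24 (mod 26); the inverse of 25 mod 26 is 25. Treating letters as 0–25, the rule is x ↦ 25x + 24 (mod 26).
For pivot: p(15)→25·15+24≡9=j; i(8)→25·8+24≡16=q; v(21)→25·21+24≡3=d; o(14)→25·14+24≡10=k; t(19)→25·19+24≡5=f (all mod 26).

jqdkf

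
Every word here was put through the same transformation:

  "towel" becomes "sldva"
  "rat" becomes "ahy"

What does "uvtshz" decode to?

salmon

The output letters match the input read backwards, each shifted +7: towel reversed is lewot. The word is reversed, then every letter is shifted forward by 7.
Decoding uvtshz: shift back: u−7=n, v−7=o, t−7=m, s−7=l, h−7=a, z−7=s → nomlas; then reverse → salmon.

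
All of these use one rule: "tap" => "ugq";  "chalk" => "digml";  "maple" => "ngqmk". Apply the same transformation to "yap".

zgq

The shift depends on letter class: consonant t→u is +1, but vowel a→g is +6. Vowels shift forward by 6 and consonants shift forward by 1.
Applying it to yap: y(cons)+1=z, a(vowel)+6=g, p(cons)+1=q.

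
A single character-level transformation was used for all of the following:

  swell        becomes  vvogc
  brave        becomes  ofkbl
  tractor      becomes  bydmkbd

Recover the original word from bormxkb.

rancher

Two steps: reverse the string, then apply a Caesar shift of +10.
Undoing it on bormxkb: shift back: b−10=r, o−10=e, r−10=h, m−10=c, x−10=n, k−10=a, b−10=r → rehcnar; then reverse → rancher.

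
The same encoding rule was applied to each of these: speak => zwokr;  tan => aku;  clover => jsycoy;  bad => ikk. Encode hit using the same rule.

osa

Vowels shift forward by 10 and consonants shift forward by 7.
For hit: h(cons)+7=o, i(vowel)+10=s, t(cons)+7=a.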